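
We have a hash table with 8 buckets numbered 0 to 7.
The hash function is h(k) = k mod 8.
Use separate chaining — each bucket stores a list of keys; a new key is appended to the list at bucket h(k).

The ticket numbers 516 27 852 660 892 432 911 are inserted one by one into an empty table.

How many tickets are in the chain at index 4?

4

Insert 516: h=4, bucket 4 empty -> new chain.
Insert 27: h=3, bucket 3 empty -> new chain.
Insert 852: h=4, bucket 4 nonempty -> append to chain.
Insert 660: h=4, bucket 4 nonempty -> append to chain.
Insert 892: h=4, bucket 4 nonempty -> append to chain.
Insert 432: h=0, bucket 0 empty -> new chain.
Insert 911: h=7, bucket 7 empty -> new chain.
Final buckets:
0: 432
1: ∅
2: ∅
3: 27
4: 516 -> 852 -> 660 -> 892
5: ∅
6: ∅
7: 911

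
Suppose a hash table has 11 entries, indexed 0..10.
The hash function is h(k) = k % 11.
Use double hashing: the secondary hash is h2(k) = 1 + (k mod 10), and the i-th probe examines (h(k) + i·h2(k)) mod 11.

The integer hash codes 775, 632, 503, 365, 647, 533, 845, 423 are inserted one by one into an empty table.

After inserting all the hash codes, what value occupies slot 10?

423

Insert 775: h=5, slot 5 empty => index 5.
Insert 632: h=5, h2=3, slot 5 occupied => index 8.
Insert 503: h=8, h2=4, slot 8 occupied => index 1.
Insert 365: h=2, slot 2 empty => index 2.
Insert 647: h=9, slot 9 empty => index 9.
Insert 533: h=5, h2=4, slots 5,9,2 occupied => index 6.
Insert 845: h=9, h2=6, slot 9 occupied => index 4.
Insert 423: h=5, h2=4, slots 5,9,2,6 occupied => index 10.
Table: [-, 503, 365, -, 845, 775, 533, -, 632, 647, 423]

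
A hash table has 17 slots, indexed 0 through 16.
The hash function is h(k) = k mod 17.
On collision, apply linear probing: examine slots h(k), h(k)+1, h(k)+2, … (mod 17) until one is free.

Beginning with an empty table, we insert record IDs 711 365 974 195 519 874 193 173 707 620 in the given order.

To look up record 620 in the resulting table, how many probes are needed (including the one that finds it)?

5

Insert 711: h=14, slot 14 empty -> index 14.
Insert 365: h=8, slot 8 empty -> index 8.
Insert 974: h=5, slot 5 empty -> index 5.
Insert 195: h=8, slot 8 occupied -> index 9.
Insert 519: h=9, slot 9 occupied -> index 10.
Insert 874: h=7, slot 7 empty -> index 7.
Insert 193: h=6, slot 6 empty -> index 6.
Insert 173: h=3, slot 3 empty -> index 3.
Insert 707: h=10, slot 10 occupied -> index 11.
Insert 620: h=8, slots 8,9,10,11 occupied -> index 12.
Table: [., ., ., 173, ., 974, 193, 874, 365, 195, 519, 707, 620, ., 711, ., .]
Lookup 620: h=8, probe 8,9,10,11,12 → found at 12.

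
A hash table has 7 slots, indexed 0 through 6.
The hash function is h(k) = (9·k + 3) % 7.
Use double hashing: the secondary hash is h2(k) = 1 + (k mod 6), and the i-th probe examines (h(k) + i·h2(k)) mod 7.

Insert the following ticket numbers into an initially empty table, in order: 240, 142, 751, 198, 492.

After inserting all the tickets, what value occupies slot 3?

492

Insert 240: h=0, slot 0 empty → index 0.
Insert 142: h=0, h2=5, slot 0 occupied → index 5.
Insert 751: h=0, h2=2, slot 0 occupied → index 2.
Insert 198: h=0, h2=1, slot 0 occupied → index 1.
Insert 492: h=0, h2=1, slots 0,1,2 occupied → index 3.
Table: [240, 198, 751, 492, _, 142, _]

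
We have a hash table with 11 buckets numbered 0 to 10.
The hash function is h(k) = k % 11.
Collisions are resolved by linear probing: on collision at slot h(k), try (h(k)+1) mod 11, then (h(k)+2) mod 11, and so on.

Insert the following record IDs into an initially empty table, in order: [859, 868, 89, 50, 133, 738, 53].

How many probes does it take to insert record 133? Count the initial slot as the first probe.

Insert 859: h=1, slot 1 empty -> index 1.
Insert 868: h=10, slot 10 empty -> index 10.
Insert 89: h=1, slot 1 occupied -> index 2.
Insert 50: h=6, slot 6 empty -> index 6.
Insert 133: h=1, slots 1,2 occupied -> index 3.
Insert 738: h=1, slots 1,2,3 occupied -> index 4.
Insert 53: h=9, slot 9 empty -> index 9.
Table: [., 859, 89, 133, 738, ., 50, ., ., 53, 868]

3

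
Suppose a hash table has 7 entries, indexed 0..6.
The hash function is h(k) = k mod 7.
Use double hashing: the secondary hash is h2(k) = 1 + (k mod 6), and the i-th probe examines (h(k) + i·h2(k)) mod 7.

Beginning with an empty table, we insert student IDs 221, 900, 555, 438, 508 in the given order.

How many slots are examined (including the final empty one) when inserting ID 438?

3

221: h=4 => slot 4
900: h=4, h2=1, probe 4,5 => slot 5
555: h=2 => slot 2
438: h=4, h2=1, probe 4,5,6 => slot 6
508: h=4, h2=5, probe 4,2,0 => slot 0
Table: [508, ., 555, ., 221, 900, 438]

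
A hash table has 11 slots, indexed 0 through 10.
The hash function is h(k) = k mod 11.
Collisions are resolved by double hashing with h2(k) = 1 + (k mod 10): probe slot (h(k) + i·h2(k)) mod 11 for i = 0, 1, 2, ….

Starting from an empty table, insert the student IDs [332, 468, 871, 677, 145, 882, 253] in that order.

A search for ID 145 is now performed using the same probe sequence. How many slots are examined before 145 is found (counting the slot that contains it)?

Insert 332: h=2, slot 2 empty -> index 2.
Insert 468: h=6, slot 6 empty -> index 6.
Insert 871: h=2, h2=2, slot 2 occupied -> index 4.
Insert 677: h=6, h2=8, slot 6 occupied -> index 3.
Insert 145: h=2, h2=6, slot 2 occupied -> index 8.
Insert 882: h=2, h2=3, slot 2 occupied -> index 5.
Insert 253: h=0, slot 0 empty -> index 0.
Table: [253, ∅, 332, 677, 871, 882, 468, ∅, 145, ∅, ∅]
Lookup 145: h=2, h2=6, probe 2,8 → found at 8.

2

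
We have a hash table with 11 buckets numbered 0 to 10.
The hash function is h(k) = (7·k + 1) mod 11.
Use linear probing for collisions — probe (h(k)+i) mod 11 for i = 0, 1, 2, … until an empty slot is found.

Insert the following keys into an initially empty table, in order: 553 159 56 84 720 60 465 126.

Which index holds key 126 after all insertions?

7

553 hashes to 0; slot 0 is free → place at 0.
159 hashes to 3; slot 3 is free → place at 3.
56 hashes to 8; slot 8 is free → place at 8.
84 hashes to 6; slot 6 is free → place at 6.
720 hashes to 3; 3 taken → place at 4.
60 hashes to 3; 3,4 taken → place at 5.
465 hashes to 0; 0 taken → place at 1.
126 hashes to 3; 3,4,5,6 taken → place at 7.
Table: [553, 465, ∅, 159, 720, 60, 84, 126, 56, ∅, ∅]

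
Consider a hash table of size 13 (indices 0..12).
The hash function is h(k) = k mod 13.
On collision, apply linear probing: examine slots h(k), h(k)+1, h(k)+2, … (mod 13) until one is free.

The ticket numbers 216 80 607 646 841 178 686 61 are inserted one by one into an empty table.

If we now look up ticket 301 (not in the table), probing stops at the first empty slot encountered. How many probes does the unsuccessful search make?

216: h=8 → slot 8
80: h=2 → slot 2
607: h=9 → slot 9
646: h=9, probe 9,10 → slot 10
841: h=9, probe 9,10,11 → slot 11
178: h=9, probe 9,10,11,12 → slot 12
686: h=10, probe 10,11,12,0 → slot 0
61: h=9, probe 9,10,11,12,0,1 → slot 1
Table: [686, 61, 80, -, -, -, -, -, 216, 607, 646, 841, 178]
Lookup 301: h=2, probe 2,3 → slot 3 empty, not found.

2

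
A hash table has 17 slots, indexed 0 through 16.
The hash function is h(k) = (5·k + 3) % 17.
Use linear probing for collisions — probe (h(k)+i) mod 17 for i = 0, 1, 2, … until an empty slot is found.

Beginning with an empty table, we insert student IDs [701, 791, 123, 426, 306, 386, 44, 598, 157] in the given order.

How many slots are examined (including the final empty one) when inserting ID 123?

2

701: h=6 → slot 6
791: h=14 → slot 14
123: h=6, probe 6,7 → slot 7
426: h=8 → slot 8
306: h=3 → slot 3
386: h=12 → slot 12
44: h=2 → slot 2
598: h=1 → slot 1
157: h=6, probe 6,7,8,9 → slot 9
Table: [-, 598, 44, 306, -, -, 701, 123, 426, 157, -, -, 386, -, 791, -, -]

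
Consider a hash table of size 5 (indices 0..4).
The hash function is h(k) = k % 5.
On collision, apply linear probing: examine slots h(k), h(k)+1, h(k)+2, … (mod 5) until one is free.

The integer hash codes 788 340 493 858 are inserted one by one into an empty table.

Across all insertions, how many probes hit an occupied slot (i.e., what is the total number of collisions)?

4

788 hashes to 3; slot 3 is free → place at 3.
340 hashes to 0; slot 0 is free → place at 0.
493 hashes to 3; 3 taken → place at 4.
858 hashes to 3; 3,4,0 taken → place at 1.
Table: [340, 858, ∅, 788, 493]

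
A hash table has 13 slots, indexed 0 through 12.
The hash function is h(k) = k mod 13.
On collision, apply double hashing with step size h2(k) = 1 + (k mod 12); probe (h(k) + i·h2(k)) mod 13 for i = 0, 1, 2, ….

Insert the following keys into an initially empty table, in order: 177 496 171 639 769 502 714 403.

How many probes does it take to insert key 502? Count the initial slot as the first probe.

177: h=8 → slot 8
496: h=2 → slot 2
171: h=2, h2=4, probe 2,6 → slot 6
639: h=2, h2=4, probe 2,6,10 → slot 10
769: h=2, h2=2, probe 2,4 → slot 4
502: h=8, h2=11, probe 8,6,4,2,0 → slot 0
714: h=12 → slot 12
403: h=0, h2=8, probe 0,8,3 → slot 3
Table: [502, -, 496, 403, 769, -, 171, -, 177, -, 639, -, 714]

5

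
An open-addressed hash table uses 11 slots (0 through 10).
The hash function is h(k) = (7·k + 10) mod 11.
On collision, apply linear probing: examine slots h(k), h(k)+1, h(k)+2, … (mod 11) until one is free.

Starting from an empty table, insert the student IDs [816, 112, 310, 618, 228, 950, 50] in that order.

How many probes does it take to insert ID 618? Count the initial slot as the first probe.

816: h=2 → slot 2
112: h=2, probe 2,3 → slot 3
310: h=2, probe 2,3,4 → slot 4
618: h=2, probe 2,3,4,5 → slot 5
228: h=0 → slot 0
950: h=5, probe 5,6 → slot 6
50: h=8 → slot 8
Table: [228, —, 816, 112, 310, 618, 950, —, 50, —, —]

4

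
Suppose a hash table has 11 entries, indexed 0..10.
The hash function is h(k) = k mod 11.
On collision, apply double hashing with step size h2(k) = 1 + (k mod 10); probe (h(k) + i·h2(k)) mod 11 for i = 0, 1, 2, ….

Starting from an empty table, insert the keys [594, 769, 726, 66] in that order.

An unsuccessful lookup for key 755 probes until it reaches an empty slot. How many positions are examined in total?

2

Insert 594: h=0, slot 0 empty -> index 0.
Insert 769: h=10, slot 10 empty -> index 10.
Insert 726: h=0, h2=7, slot 0 occupied -> index 7.
Insert 66: h=0, h2=7, slots 0,7 occupied -> index 3.
Table: [594, —, —, 66, —, —, —, 726, —, —, 769]
Lookup 755: h=7, h2=6, probe 7,2 → slot 2 empty, not found.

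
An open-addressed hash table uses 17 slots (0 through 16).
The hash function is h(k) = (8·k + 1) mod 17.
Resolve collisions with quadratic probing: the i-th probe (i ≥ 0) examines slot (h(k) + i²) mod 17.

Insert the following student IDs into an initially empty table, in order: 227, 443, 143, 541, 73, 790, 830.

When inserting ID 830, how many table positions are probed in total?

Insert 227: h=15, slot 15 empty => index 15.
Insert 443: h=9, slot 9 empty => index 9.
Insert 143: h=6, slot 6 empty => index 6.
Insert 541: h=11, slot 11 empty => index 11.
Insert 73: h=7, slot 7 empty => index 7.
Insert 790: h=14, slot 14 empty => index 14.
Insert 830: h=11, slot 11 occupied => index 12.
Table: [∅, ∅, ∅, ∅, ∅, ∅, 143, 73, ∅, 443, ∅, 541, 830, ∅, 790, 227, ∅]

2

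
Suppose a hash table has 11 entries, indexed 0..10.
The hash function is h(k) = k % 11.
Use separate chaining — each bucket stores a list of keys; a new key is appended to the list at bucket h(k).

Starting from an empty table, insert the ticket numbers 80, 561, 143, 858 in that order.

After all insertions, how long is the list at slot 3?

80 → bucket 3
561 → bucket 0
143 → bucket 0 (collision)
858 → bucket 0 (collision)
Final buckets:
0: 561 -> 143 -> 858
1: ∅
2: ∅
3: 80
4: ∅
5: ∅
6: ∅
7: ∅
8: ∅
9: ∅
10: ∅

1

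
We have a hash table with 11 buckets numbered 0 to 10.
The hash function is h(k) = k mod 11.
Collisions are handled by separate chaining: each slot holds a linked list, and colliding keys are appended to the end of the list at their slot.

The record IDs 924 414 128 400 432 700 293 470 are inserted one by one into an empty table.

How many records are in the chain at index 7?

4

Insert 924: h=0, bucket 0 empty → new chain.
Insert 414: h=7, bucket 7 empty → new chain.
Insert 128: h=7, bucket 7 nonempty → append to chain.
Insert 400: h=4, bucket 4 empty → new chain.
Insert 432: h=3, bucket 3 empty → new chain.
Insert 700: h=7, bucket 7 nonempty → append to chain.
Insert 293: h=7, bucket 7 nonempty → append to chain.
Insert 470: h=8, bucket 8 empty → new chain.
Final buckets:
0: 924
1: -
2: -
3: 432
4: 400
5: -
6: -
7: 414 -> 128 -> 700 -> 293
8: 470
9: -
10: -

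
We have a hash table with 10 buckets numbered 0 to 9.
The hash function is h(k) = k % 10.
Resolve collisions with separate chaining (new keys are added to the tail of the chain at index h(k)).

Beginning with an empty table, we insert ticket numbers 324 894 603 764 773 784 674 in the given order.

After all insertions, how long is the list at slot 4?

5

Insert 324: h=4, bucket 4 empty → new chain.
Insert 894: h=4, bucket 4 nonempty → append to chain.
Insert 603: h=3, bucket 3 empty → new chain.
Insert 764: h=4, bucket 4 nonempty → append to chain.
Insert 773: h=3, bucket 3 nonempty → append to chain.
Insert 784: h=4, bucket 4 nonempty → append to chain.
Insert 674: h=4, bucket 4 nonempty → append to chain.
Final buckets:
0: ∅
1: ∅
2: ∅
3: 603 -> 773
4: 324 -> 894 -> 764 -> 784 -> 674
5: ∅
6: ∅
7: ∅
8: ∅
9: ∅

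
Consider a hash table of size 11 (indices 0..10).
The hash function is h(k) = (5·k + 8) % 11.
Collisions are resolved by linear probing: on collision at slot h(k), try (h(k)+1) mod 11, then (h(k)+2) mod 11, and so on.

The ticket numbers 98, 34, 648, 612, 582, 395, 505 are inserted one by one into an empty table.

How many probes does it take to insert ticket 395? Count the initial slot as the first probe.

4

98: h=3 → slot 3
34: h=2 → slot 2
648: h=3, probe 3,4 → slot 4
612: h=10 → slot 10
582: h=3, probe 3,4,5 → slot 5
395: h=3, probe 3,4,5,6 → slot 6
505: h=3, probe 3,4,5,6,7 → slot 7
Table: [-, -, 34, 98, 648, 582, 395, 505, -, -, 612]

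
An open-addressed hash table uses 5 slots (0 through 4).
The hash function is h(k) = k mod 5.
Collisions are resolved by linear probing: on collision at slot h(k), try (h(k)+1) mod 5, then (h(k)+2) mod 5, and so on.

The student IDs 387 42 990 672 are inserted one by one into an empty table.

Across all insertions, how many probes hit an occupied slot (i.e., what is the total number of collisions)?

3

387: h=2 -> slot 2
42: h=2, probe 2,3 -> slot 3
990: h=0 -> slot 0
672: h=2, probe 2,3,4 -> slot 4
Table: [990, —, 387, 42, 672]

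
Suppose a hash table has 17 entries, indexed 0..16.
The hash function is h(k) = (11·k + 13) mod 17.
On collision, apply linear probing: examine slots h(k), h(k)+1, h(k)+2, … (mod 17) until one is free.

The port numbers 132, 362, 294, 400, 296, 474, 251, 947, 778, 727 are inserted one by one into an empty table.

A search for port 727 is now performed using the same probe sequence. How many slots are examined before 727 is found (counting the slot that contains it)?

5

Insert 132: h=3, slot 3 empty -> index 3.
Insert 362: h=0, slot 0 empty -> index 0.
Insert 294: h=0, slot 0 occupied -> index 1.
Insert 400: h=10, slot 10 empty -> index 10.
Insert 296: h=5, slot 5 empty -> index 5.
Insert 474: h=8, slot 8 empty -> index 8.
Insert 251: h=3, slot 3 occupied -> index 4.
Insert 947: h=9, slot 9 empty -> index 9.
Insert 778: h=3, slots 3,4,5 occupied -> index 6.
Insert 727: h=3, slots 3,4,5,6 occupied -> index 7.
Table: [362, 294, ∅, 132, 251, 296, 778, 727, 474, 947, 400, ∅, ∅, ∅, ∅, ∅, ∅]
Lookup 727: h=3, probe 3,4,5,6,7 → found at 7.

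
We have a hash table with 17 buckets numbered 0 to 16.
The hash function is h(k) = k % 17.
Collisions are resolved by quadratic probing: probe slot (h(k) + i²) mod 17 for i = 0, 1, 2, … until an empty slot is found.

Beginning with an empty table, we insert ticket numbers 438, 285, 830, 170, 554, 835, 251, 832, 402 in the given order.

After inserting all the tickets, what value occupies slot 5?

251

Insert 438: h=13, slot 13 empty → index 13.
Insert 285: h=13, slot 13 occupied → index 14.
Insert 830: h=14, slot 14 occupied → index 15.
Insert 170: h=0, slot 0 empty → index 0.
Insert 554: h=10, slot 10 empty → index 10.
Insert 835: h=2, slot 2 empty → index 2.
Insert 251: h=13, slots 13,14,0 occupied → index 5.
Insert 832: h=16, slot 16 empty → index 16.
Insert 402: h=11, slot 11 empty → index 11.
Table: [170, _, 835, _, _, 251, _, _, _, _, 554, 402, _, 438, 285, 830, 832]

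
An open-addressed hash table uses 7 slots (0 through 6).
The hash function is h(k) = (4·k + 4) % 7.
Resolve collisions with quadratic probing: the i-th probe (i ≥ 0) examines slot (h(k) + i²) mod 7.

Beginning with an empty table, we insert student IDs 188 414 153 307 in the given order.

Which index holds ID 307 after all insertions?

Insert 188: h=0, slot 0 empty => index 0.
Insert 414: h=1, slot 1 empty => index 1.
Insert 153: h=0, slots 0,1 occupied => index 4.
Insert 307: h=0, slots 0,1,4 occupied => index 2.
Table: [188, 414, 307, _, 153, _, _]

2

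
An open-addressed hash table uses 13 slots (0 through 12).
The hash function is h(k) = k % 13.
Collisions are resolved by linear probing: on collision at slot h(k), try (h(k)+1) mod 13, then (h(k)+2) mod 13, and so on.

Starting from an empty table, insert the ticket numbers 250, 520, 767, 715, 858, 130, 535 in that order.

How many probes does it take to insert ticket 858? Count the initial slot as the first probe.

5

250 hashes to 3; slot 3 is free → place at 3.
520 hashes to 0; slot 0 is free → place at 0.
767 hashes to 0; 0 taken → place at 1.
715 hashes to 0; 0,1 taken → place at 2.
858 hashes to 0; 0,1,2,3 taken → place at 4.
130 hashes to 0; 0,1,2,3,4 taken → place at 5.
535 hashes to 2; 2,3,4,5 taken → place at 6.
Table: [520, 767, 715, 250, 858, 130, 535, ∅, ∅, ∅, ∅, ∅, ∅]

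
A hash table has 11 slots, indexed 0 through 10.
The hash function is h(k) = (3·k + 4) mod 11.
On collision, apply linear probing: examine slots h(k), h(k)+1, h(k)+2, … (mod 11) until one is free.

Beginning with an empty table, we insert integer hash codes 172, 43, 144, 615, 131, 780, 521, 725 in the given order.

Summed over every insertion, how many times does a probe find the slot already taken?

16

172 hashes to 3; slot 3 is free -> place at 3.
43 hashes to 1; slot 1 is free -> place at 1.
144 hashes to 7; slot 7 is free -> place at 7.
615 hashes to 1; 1 taken -> place at 2.
131 hashes to 1; 1,2,3 taken -> place at 4.
780 hashes to 1; 1,2,3,4 taken -> place at 5.
521 hashes to 5; 5 taken -> place at 6.
725 hashes to 1; 1,2,3,4,5,6,7 taken -> place at 8.
Table: [_, 43, 615, 172, 131, 780, 521, 144, 725, _, _]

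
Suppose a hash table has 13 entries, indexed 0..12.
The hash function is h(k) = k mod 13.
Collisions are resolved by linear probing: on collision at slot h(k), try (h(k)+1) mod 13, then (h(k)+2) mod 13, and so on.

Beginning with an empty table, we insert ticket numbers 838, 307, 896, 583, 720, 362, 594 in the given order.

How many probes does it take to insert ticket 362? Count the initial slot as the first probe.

838 hashes to 6; slot 6 is free => place at 6.
307 hashes to 8; slot 8 is free => place at 8.
896 hashes to 12; slot 12 is free => place at 12.
583 hashes to 11; slot 11 is free => place at 11.
720 hashes to 5; slot 5 is free => place at 5.
362 hashes to 11; 11,12 taken => place at 0.
594 hashes to 9; slot 9 is free => place at 9.
Table: [362, -, -, -, -, 720, 838, -, 307, 594, -, 583, 896]

3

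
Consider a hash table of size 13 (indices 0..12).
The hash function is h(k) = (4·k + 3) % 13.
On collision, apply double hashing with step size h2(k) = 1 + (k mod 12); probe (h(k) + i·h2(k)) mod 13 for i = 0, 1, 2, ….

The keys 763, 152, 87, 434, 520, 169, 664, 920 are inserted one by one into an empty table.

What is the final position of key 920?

1

Insert 763: h=0, slot 0 empty → index 0.
Insert 152: h=0, h2=9, slot 0 occupied → index 9.
Insert 87: h=0, h2=4, slot 0 occupied → index 4.
Insert 434: h=10, slot 10 empty → index 10.
Insert 520: h=3, slot 3 empty → index 3.
Insert 169: h=3, h2=2, slot 3 occupied → index 5.
Insert 664: h=7, slot 7 empty → index 7.
Insert 920: h=4, h2=9, slots 4,0,9,5 occupied → index 1.
Table: [763, 920, -, 520, 87, 169, -, 664, -, 152, 434, -, -]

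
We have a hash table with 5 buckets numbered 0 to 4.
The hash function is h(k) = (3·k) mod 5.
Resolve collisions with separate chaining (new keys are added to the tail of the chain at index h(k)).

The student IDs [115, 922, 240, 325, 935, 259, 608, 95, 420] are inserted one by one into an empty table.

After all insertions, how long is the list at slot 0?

6

115 → bucket 0
922 → bucket 1
240 → bucket 0 (collision)
325 → bucket 0 (collision)
935 → bucket 0 (collision)
259 → bucket 2
608 → bucket 4
95 → bucket 0 (collision)
420 → bucket 0 (collision)
Final buckets:
0: 115 -> 240 -> 325 -> 935 -> 95 -> 420
1: 922
2: 259
3: .
4: 608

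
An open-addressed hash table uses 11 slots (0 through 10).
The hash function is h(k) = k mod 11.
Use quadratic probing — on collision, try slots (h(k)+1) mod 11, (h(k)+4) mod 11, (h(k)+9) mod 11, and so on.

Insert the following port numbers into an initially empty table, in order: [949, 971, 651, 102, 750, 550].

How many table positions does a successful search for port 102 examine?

Insert 949: h=3, slot 3 empty → index 3.
Insert 971: h=3, slot 3 occupied → index 4.
Insert 651: h=2, slot 2 empty → index 2.
Insert 102: h=3, slots 3,4 occupied → index 7.
Insert 750: h=2, slots 2,3 occupied → index 6.
Insert 550: h=0, slot 0 empty → index 0.
Table: [550, ., 651, 949, 971, ., 750, 102, ., ., .]
Lookup 102: h=3, probe 3,4,7 → found at 7.

3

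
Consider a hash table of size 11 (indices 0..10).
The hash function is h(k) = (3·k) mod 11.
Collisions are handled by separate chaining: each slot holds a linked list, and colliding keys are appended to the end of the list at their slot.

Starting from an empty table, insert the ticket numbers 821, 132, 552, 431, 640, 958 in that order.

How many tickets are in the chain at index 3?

1

821 -> bucket 10
132 -> bucket 0
552 -> bucket 6
431 -> bucket 6 (collision)
640 -> bucket 6 (collision)
958 -> bucket 3
Final buckets:
0: 132
1: —
2: —
3: 958
4: —
5: —
6: 552 -> 431 -> 640
7: —
8: —
9: —
10: 821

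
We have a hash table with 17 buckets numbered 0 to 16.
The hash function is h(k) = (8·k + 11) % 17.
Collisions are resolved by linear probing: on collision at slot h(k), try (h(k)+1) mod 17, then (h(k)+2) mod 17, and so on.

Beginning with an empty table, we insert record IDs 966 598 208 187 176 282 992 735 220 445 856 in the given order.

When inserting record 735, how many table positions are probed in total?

Insert 966: h=4, slot 4 empty -> index 4.
Insert 598: h=1, slot 1 empty -> index 1.
Insert 208: h=9, slot 9 empty -> index 9.
Insert 187: h=11, slot 11 empty -> index 11.
Insert 176: h=8, slot 8 empty -> index 8.
Insert 282: h=6, slot 6 empty -> index 6.
Insert 992: h=8, slots 8,9 occupied -> index 10.
Insert 735: h=9, slots 9,10,11 occupied -> index 12.
Insert 220: h=3, slot 3 empty -> index 3.
Insert 445: h=1, slot 1 occupied -> index 2.
Insert 856: h=8, slots 8,9,10,11,12 occupied -> index 13.
Table: [., 598, 445, 220, 966, ., 282, ., 176, 208, 992, 187, 735, 856, ., ., .]

4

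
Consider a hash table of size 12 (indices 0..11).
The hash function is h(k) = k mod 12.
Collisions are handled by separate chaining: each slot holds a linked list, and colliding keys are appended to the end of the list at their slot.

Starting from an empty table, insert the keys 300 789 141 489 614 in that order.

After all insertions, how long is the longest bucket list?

3

Insert 300: h=0, bucket 0 empty -> new chain.
Insert 789: h=9, bucket 9 empty -> new chain.
Insert 141: h=9, bucket 9 nonempty -> append to chain.
Insert 489: h=9, bucket 9 nonempty -> append to chain.
Insert 614: h=2, bucket 2 empty -> new chain.
Final buckets:
0: 300
1: ∅
2: 614
3: ∅
4: ∅
5: ∅
6: ∅
7: ∅
8: ∅
9: 789 -> 141 -> 489
10: ∅
11: ∅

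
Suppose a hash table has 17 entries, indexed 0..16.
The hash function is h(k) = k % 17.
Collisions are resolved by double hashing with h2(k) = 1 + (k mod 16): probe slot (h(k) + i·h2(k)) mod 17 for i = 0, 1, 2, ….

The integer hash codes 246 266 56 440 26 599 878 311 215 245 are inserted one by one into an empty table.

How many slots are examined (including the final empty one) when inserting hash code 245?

246 hashes to 8; slot 8 is free => place at 8.
266 hashes to 11; slot 11 is free => place at 11.
56 hashes to 5; slot 5 is free => place at 5.
440 hashes to 15; slot 15 is free => place at 15.
26 hashes to 9; slot 9 is free => place at 9.
599 hashes to 4; slot 4 is free => place at 4.
878 hashes to 11, h2=15; 11,9 taken => place at 7.
311 hashes to 5, h2=8; 5 taken => place at 13.
215 hashes to 11, h2=8; 11 taken => place at 2.
245 hashes to 7, h2=6; 7,13,2,8 taken => place at 14.
Table: [—, —, 215, —, 599, 56, —, 878, 246, 26, —, 266, —, 311, 245, 440, —]

5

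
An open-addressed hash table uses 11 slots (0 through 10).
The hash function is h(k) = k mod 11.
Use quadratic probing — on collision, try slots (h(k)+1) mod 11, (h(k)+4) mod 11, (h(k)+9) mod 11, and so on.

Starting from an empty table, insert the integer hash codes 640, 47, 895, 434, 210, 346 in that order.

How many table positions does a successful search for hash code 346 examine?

2

640 hashes to 2; slot 2 is free -> place at 2.
47 hashes to 3; slot 3 is free -> place at 3.
895 hashes to 4; slot 4 is free -> place at 4.
434 hashes to 5; slot 5 is free -> place at 5.
210 hashes to 1; slot 1 is free -> place at 1.
346 hashes to 5; 5 taken -> place at 6.
Table: [—, 210, 640, 47, 895, 434, 346, —, —, —, —]
Lookup 346: h=5, probe 5,6 → found at 6.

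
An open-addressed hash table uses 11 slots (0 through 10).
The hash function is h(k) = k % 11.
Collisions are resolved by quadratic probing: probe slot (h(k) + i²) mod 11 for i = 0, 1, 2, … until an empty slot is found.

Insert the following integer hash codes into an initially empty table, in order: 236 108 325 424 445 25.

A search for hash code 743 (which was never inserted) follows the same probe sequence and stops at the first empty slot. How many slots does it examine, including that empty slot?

Insert 236: h=5, slot 5 empty → index 5.
Insert 108: h=9, slot 9 empty → index 9.
Insert 325: h=6, slot 6 empty → index 6.
Insert 424: h=6, slot 6 occupied → index 7.
Insert 445: h=5, slots 5,6,9 occupied → index 3.
Insert 25: h=3, slot 3 occupied → index 4.
Table: [-, -, -, 445, 25, 236, 325, 424, -, 108, -]
Lookup 743: h=6, probe 6,7,10 → slot 10 empty, not found.

3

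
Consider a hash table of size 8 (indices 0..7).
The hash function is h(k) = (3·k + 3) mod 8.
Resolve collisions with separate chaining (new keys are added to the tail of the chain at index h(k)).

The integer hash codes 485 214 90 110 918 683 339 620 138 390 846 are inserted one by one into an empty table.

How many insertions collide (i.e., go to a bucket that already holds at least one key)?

6

485 -> bucket 2
214 -> bucket 5
90 -> bucket 1
110 -> bucket 5 (collision)
918 -> bucket 5 (collision)
683 -> bucket 4
339 -> bucket 4 (collision)
620 -> bucket 7
138 -> bucket 1 (collision)
390 -> bucket 5 (collision)
846 -> bucket 5 (collision)
Final buckets:
0: -
1: 90 -> 138
2: 485
3: -
4: 683 -> 339
5: 214 -> 110 -> 918 -> 390 -> 846
6: -
7: 620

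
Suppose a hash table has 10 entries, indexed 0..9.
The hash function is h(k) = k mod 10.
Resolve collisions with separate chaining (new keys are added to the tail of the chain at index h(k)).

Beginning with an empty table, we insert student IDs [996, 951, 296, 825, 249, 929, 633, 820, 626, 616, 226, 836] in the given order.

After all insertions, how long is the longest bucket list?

6

996 -> bucket 6
951 -> bucket 1
296 -> bucket 6 (collision)
825 -> bucket 5
249 -> bucket 9
929 -> bucket 9 (collision)
633 -> bucket 3
820 -> bucket 0
626 -> bucket 6 (collision)
616 -> bucket 6 (collision)
226 -> bucket 6 (collision)
836 -> bucket 6 (collision)
Final buckets:
0: 820
1: 951
2: -
3: 633
4: -
5: 825
6: 996 -> 296 -> 626 -> 616 -> 226 -> 836
7: -
8: -
9: 249 -> 929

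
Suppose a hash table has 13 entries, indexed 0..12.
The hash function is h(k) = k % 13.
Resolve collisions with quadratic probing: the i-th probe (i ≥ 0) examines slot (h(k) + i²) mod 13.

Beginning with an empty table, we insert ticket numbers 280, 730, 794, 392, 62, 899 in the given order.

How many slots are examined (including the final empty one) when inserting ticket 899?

3

Insert 280: h=7, slot 7 empty -> index 7.
Insert 730: h=2, slot 2 empty -> index 2.
Insert 794: h=1, slot 1 empty -> index 1.
Insert 392: h=2, slot 2 occupied -> index 3.
Insert 62: h=10, slot 10 empty -> index 10.
Insert 899: h=2, slots 2,3 occupied -> index 6.
Table: [∅, 794, 730, 392, ∅, ∅, 899, 280, ∅, ∅, 62, ∅, ∅]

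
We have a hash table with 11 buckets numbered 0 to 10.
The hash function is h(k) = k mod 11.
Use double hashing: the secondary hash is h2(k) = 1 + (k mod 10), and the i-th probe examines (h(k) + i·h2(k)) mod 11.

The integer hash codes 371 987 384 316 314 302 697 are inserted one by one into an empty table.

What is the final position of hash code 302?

0

371 hashes to 8; slot 8 is free -> place at 8.
987 hashes to 8, h2=8; 8 taken -> place at 5.
384 hashes to 10; slot 10 is free -> place at 10.
316 hashes to 8, h2=7; 8 taken -> place at 4.
314 hashes to 6; slot 6 is free -> place at 6.
302 hashes to 5, h2=3; 5,8 taken -> place at 0.
697 hashes to 4, h2=8; 4 taken -> place at 1.
Table: [302, 697, ∅, ∅, 316, 987, 314, ∅, 371, ∅, 384]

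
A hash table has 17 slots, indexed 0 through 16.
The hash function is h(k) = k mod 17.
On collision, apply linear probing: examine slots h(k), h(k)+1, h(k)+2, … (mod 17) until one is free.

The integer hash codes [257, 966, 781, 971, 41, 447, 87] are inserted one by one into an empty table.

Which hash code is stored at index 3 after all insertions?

Insert 257: h=2, slot 2 empty => index 2.
Insert 966: h=14, slot 14 empty => index 14.
Insert 781: h=16, slot 16 empty => index 16.
Insert 971: h=2, slot 2 occupied => index 3.
Insert 41: h=7, slot 7 empty => index 7.
Insert 447: h=5, slot 5 empty => index 5.
Insert 87: h=2, slots 2,3 occupied => index 4.
Table: [., ., 257, 971, 87, 447, ., 41, ., ., ., ., ., ., 966, ., 781]

971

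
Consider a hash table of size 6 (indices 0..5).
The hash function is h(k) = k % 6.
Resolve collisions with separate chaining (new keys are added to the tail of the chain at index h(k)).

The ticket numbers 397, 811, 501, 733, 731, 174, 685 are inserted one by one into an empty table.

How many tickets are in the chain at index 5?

1

Insert 397: h=1, bucket 1 empty -> new chain.
Insert 811: h=1, bucket 1 nonempty -> append to chain.
Insert 501: h=3, bucket 3 empty -> new chain.
Insert 733: h=1, bucket 1 nonempty -> append to chain.
Insert 731: h=5, bucket 5 empty -> new chain.
Insert 174: h=0, bucket 0 empty -> new chain.
Insert 685: h=1, bucket 1 nonempty -> append to chain.
Final buckets:
0: 174
1: 397 -> 811 -> 733 -> 685
2: —
3: 501
4: —
5: 731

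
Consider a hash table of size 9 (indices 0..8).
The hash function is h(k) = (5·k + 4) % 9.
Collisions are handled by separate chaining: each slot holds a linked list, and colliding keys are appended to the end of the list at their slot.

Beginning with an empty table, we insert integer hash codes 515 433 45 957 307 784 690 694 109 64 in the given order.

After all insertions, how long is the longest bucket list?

515 → bucket 5
433 → bucket 0
45 → bucket 4
957 → bucket 1
307 → bucket 0 (collision)
784 → bucket 0 (collision)
690 → bucket 7
694 → bucket 0 (collision)
109 → bucket 0 (collision)
64 → bucket 0 (collision)
Final buckets:
0: 433 -> 307 -> 784 -> 694 -> 109 -> 64
1: 957
2: ∅
3: ∅
4: 45
5: 515
6: ∅
7: 690
8: ∅

6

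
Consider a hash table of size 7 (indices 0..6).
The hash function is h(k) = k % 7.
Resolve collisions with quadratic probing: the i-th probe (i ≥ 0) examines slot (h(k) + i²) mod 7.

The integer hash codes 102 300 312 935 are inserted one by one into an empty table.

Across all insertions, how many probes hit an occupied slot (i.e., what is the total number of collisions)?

3

Insert 102: h=4, slot 4 empty → index 4.
Insert 300: h=6, slot 6 empty → index 6.
Insert 312: h=4, slot 4 occupied → index 5.
Insert 935: h=4, slots 4,5 occupied → index 1.
Table: [_, 935, _, _, 102, 312, 300]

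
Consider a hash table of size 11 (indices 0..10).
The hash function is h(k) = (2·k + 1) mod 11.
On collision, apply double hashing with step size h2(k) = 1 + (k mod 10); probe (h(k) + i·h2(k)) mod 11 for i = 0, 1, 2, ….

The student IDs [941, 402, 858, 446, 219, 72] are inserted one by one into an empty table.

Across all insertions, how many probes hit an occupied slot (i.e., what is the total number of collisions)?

4

941 hashes to 2; slot 2 is free → place at 2.
402 hashes to 2, h2=3; 2 taken → place at 5.
858 hashes to 1; slot 1 is free → place at 1.
446 hashes to 2, h2=7; 2 taken → place at 9.
219 hashes to 10; slot 10 is free → place at 10.
72 hashes to 2, h2=3; 2,5 taken → place at 8.
Table: [., 858, 941, ., ., 402, ., ., 72, 446, 219]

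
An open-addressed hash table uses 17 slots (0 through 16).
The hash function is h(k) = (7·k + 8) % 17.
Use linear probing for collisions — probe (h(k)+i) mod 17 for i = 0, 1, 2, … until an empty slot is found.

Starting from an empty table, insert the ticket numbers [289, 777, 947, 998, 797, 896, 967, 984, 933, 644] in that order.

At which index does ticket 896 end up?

Insert 289: h=8, slot 8 empty => index 8.
Insert 777: h=7, slot 7 empty => index 7.
Insert 947: h=7, slots 7,8 occupied => index 9.
Insert 998: h=7, slots 7,8,9 occupied => index 10.
Insert 797: h=11, slot 11 empty => index 11.
Insert 896: h=7, slots 7,8,9,10,11 occupied => index 12.
Insert 967: h=11, slots 11,12 occupied => index 13.
Insert 984: h=11, slots 11,12,13 occupied => index 14.
Insert 933: h=11, slots 11,12,13,14 occupied => index 15.
Insert 644: h=11, slots 11,12,13,14,15 occupied => index 16.
Table: [_, _, _, _, _, _, _, 777, 289, 947, 998, 797, 896, 967, 984, 933, 644]

12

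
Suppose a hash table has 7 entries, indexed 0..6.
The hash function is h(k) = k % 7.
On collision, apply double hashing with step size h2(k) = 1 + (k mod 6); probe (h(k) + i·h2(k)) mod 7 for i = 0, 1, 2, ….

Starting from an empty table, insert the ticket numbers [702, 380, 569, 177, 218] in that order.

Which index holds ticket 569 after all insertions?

1

702: h=2 => slot 2
380: h=2, h2=3, probe 2,5 => slot 5
569: h=2, h2=6, probe 2,1 => slot 1
177: h=2, h2=4, probe 2,6 => slot 6
218: h=1, h2=3, probe 1,4 => slot 4
Table: [-, 569, 702, -, 218, 380, 177]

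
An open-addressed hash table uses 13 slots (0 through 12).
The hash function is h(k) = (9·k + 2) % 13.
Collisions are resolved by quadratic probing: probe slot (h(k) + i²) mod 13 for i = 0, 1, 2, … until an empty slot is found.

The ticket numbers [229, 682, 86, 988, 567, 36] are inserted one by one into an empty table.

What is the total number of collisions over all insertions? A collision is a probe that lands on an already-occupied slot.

229: h=9 -> slot 9
682: h=4 -> slot 4
86: h=9, probe 9,10 -> slot 10
988: h=2 -> slot 2
567: h=9, probe 9,10,0 -> slot 0
36: h=1 -> slot 1
Table: [567, 36, 988, —, 682, —, —, —, —, 229, 86, —, —]

3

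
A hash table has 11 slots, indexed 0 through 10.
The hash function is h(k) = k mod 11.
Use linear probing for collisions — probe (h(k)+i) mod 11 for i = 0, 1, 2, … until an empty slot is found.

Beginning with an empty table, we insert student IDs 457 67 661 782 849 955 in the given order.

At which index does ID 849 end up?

4

457 hashes to 6; slot 6 is free => place at 6.
67 hashes to 1; slot 1 is free => place at 1.
661 hashes to 1; 1 taken => place at 2.
782 hashes to 1; 1,2 taken => place at 3.
849 hashes to 2; 2,3 taken => place at 4.
955 hashes to 9; slot 9 is free => place at 9.
Table: [-, 67, 661, 782, 849, -, 457, -, -, 955, -]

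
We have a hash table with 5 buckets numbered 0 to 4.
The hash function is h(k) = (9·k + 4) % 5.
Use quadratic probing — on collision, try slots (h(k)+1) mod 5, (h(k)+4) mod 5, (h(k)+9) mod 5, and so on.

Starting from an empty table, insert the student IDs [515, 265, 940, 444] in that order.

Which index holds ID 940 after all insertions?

Insert 515: h=4, slot 4 empty → index 4.
Insert 265: h=4, slot 4 occupied → index 0.
Insert 940: h=4, slots 4,0 occupied → index 3.
Insert 444: h=0, slot 0 occupied → index 1.
Table: [265, 444, _, 940, 515]

3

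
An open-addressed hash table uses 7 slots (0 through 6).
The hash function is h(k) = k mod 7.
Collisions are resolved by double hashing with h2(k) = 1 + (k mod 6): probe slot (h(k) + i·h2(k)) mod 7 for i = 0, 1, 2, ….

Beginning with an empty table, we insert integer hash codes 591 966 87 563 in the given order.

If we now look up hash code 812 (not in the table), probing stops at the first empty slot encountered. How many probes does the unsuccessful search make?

Insert 591: h=3, slot 3 empty → index 3.
Insert 966: h=0, slot 0 empty → index 0.
Insert 87: h=3, h2=4, slots 3,0 occupied → index 4.
Insert 563: h=3, h2=6, slot 3 occupied → index 2.
Table: [966, _, 563, 591, 87, _, _]
Lookup 812: h=0, h2=3, probe 0,3,6 → slot 6 empty, not found.

3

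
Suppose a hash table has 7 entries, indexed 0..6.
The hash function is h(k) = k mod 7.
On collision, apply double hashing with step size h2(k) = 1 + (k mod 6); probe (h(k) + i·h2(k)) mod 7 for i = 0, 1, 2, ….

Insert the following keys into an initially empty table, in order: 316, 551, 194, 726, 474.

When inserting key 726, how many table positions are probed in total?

316 hashes to 1; slot 1 is free => place at 1.
551 hashes to 5; slot 5 is free => place at 5.
194 hashes to 5, h2=3; 5,1 taken => place at 4.
726 hashes to 5, h2=1; 5 taken => place at 6.
474 hashes to 5, h2=1; 5,6 taken => place at 0.
Table: [474, 316, _, _, 194, 551, 726]

2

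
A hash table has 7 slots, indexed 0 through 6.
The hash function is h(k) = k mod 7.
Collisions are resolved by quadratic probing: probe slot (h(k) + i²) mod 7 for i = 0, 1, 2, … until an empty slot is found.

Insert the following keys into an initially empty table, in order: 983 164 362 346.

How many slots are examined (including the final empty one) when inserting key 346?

3

Insert 983: h=3, slot 3 empty -> index 3.
Insert 164: h=3, slot 3 occupied -> index 4.
Insert 362: h=5, slot 5 empty -> index 5.
Insert 346: h=3, slots 3,4 occupied -> index 0.
Table: [346, -, -, 983, 164, 362, -]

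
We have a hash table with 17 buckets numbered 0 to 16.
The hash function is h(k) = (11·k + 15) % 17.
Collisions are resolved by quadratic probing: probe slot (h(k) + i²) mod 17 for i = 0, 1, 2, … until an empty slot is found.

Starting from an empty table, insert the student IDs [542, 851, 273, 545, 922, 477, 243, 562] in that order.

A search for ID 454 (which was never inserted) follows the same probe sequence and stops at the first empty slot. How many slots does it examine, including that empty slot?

Insert 542: h=10, slot 10 empty => index 10.
Insert 851: h=9, slot 9 empty => index 9.
Insert 273: h=9, slots 9,10 occupied => index 13.
Insert 545: h=9, slots 9,10,13 occupied => index 1.
Insert 922: h=8, slot 8 empty => index 8.
Insert 477: h=9, slots 9,10,13,1,8 occupied => index 0.
Insert 243: h=2, slot 2 empty => index 2.
Insert 562: h=9, slots 9,10,13,1,8,0 occupied => index 11.
Table: [477, 545, 243, —, —, —, —, —, 922, 851, 542, 562, —, 273, —, —, —]
Lookup 454: h=11, probe 11,12 → slot 12 empty, not found.

2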